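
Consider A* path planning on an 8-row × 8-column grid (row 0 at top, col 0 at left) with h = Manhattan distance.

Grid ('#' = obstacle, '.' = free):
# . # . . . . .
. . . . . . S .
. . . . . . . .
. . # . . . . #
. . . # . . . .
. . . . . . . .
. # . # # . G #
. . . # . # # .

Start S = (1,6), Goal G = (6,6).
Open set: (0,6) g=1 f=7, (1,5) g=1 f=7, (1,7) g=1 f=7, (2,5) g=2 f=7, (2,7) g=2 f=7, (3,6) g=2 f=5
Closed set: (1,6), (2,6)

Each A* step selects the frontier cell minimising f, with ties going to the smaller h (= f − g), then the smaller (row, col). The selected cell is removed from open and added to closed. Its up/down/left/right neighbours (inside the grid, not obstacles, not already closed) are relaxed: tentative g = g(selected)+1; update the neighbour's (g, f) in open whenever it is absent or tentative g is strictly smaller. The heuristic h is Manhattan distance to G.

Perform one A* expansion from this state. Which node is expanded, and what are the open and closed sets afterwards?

expanded=(3,6); open=[(0,6) g=1 f=7, (1,5) g=1 f=7, (1,7) g=1 f=7, (2,5) g=2 f=7, (2,7) g=2 f=7, (3,5) g=3 f=7, (4,6) g=3 f=5]; closed=[(1,6), (2,6), (3,6)]

step 1: expand (3,6) (f=5, h=3) → closed; open now [(0,6) g=1 f=7, (1,5) g=1 f=7, (1,7) g=1 f=7, (2,5) g=2 f=7, (2,7) g=2 f=7, (3,5) g=3 f=7, (4,6) g=3 f=5]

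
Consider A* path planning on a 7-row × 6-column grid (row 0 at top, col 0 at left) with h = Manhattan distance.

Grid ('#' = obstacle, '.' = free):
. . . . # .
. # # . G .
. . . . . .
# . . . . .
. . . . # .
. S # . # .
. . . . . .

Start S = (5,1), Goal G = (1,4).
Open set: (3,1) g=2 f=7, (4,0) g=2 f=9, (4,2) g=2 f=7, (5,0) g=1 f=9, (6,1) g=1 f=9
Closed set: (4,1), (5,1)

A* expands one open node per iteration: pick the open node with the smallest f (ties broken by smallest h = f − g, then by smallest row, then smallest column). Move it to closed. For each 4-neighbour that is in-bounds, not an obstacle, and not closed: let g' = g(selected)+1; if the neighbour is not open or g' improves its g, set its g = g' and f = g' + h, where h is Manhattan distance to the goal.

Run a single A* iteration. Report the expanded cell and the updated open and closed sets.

expanded=(3,1); open=[(2,1) g=3 f=7, (3,2) g=3 f=7, (4,0) g=2 f=9, (4,2) g=2 f=7, (5,0) g=1 f=9, (6,1) g=1 f=9]; closed=[(3,1), (4,1), (5,1)]

step 1: expand (3,1) (f=7, h=5) → closed; open now [(2,1) g=3 f=7, (3,2) g=3 f=7, (4,0) g=2 f=9, (4,2) g=2 f=7, (5,0) g=1 f=9, (6,1) g=1 f=9]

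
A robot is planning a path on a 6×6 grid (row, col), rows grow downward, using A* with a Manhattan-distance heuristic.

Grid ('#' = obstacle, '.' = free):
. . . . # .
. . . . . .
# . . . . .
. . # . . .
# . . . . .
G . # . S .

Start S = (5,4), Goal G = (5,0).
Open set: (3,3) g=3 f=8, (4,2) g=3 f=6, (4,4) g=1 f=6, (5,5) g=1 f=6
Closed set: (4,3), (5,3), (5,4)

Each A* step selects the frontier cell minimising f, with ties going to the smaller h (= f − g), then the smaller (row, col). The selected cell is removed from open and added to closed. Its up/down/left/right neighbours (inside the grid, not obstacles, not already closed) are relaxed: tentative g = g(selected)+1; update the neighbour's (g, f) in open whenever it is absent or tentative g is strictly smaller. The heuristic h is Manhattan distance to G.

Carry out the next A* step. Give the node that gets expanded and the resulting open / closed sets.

expanded=(4,2); open=[(3,3) g=3 f=8, (4,1) g=4 f=6, (4,4) g=1 f=6, (5,5) g=1 f=6]; closed=[(4,2), (4,3), (5,3), (5,4)]

step 1: expand (4,2) (f=6, h=3) → closed; open now [(3,3) g=3 f=8, (4,1) g=4 f=6, (4,4) g=1 f=6, (5,5) g=1 f=6]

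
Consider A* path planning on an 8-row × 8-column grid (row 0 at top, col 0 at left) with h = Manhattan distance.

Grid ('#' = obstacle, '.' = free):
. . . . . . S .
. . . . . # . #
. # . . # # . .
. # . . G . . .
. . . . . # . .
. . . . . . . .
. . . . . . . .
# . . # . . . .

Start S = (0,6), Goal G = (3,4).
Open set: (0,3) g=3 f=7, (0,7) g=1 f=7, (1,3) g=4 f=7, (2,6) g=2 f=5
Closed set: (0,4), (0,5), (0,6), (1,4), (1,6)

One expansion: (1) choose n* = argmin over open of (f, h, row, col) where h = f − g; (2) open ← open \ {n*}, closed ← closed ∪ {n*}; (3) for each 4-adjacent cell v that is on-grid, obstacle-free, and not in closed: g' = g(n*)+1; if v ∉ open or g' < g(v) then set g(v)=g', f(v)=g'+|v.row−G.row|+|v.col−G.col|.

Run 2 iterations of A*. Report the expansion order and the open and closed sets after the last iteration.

order=[(2,6) → (3,6)]; open=[(0,3) g=3 f=7, (0,7) g=1 f=7, (1,3) g=4 f=7, (2,7) g=3 f=7, (3,5) g=4 f=5, (3,7) g=4 f=7, (4,6) g=4 f=7]; closed=[(0,4), (0,5), (0,6), (1,4), (1,6), (2,6), (3,6)]

step 1: expand (2,6) (f=5, h=3) → closed; open now [(0,3) g=3 f=7, (0,7) g=1 f=7, (1,3) g=4 f=7, (2,7) g=3 f=7, (3,6) g=3 f=5]
step 2: expand (3,6) (f=5, h=2) → closed; open now [(0,3) g=3 f=7, (0,7) g=1 f=7, (1,3) g=4 f=7, (2,7) g=3 f=7, (3,5) g=4 f=5, (3,7) g=4 f=7, (4,6) g=4 f=7]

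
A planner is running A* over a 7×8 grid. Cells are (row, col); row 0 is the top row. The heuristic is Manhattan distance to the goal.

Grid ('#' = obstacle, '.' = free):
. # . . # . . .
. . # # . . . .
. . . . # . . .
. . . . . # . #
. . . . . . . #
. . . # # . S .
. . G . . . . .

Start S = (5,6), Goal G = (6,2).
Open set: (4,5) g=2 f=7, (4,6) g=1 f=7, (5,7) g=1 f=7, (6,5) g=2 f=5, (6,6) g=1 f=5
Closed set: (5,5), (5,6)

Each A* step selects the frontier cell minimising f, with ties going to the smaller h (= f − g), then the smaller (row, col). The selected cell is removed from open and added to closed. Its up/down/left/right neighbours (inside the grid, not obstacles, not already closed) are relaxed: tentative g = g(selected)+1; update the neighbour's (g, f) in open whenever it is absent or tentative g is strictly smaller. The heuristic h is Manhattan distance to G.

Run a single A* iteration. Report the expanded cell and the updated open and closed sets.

step 1: expand (6,5) (f=5, h=3) → closed; open now [(4,5) g=2 f=7, (4,6) g=1 f=7, (5,7) g=1 f=7, (6,4) g=3 f=5, (6,6) g=1 f=5]

expanded=(6,5); open=[(4,5) g=2 f=7, (4,6) g=1 f=7, (5,7) g=1 f=7, (6,4) g=3 f=5, (6,6) g=1 f=5]; closed=[(5,5), (5,6), (6,5)]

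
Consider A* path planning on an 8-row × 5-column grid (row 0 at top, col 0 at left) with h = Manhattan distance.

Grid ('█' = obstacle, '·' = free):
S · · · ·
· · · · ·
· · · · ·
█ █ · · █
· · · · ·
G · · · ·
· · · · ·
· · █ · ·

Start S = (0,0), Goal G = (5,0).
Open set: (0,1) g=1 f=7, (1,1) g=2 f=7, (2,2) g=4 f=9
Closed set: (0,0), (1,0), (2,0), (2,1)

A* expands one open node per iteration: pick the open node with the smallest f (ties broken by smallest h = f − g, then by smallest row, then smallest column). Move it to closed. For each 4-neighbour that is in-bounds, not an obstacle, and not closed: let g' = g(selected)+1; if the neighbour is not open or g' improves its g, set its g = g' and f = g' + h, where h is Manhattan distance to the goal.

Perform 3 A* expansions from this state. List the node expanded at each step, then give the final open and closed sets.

order=[(1,1) → (0,1) → (2,2)]; open=[(0,2) g=2 f=9, (1,2) g=3 f=9, (2,3) g=5 f=11, (3,2) g=5 f=9]; closed=[(0,0), (0,1), (1,0), (1,1), (2,0), (2,1), (2,2)]

step 1: expand (1,1) (f=7, h=5) → closed; open now [(0,1) g=1 f=7, (1,2) g=3 f=9, (2,2) g=4 f=9]
step 2: expand (0,1) (f=7, h=6) → closed; open now [(0,2) g=2 f=9, (1,2) g=3 f=9, (2,2) g=4 f=9]
step 3: expand (2,2) (f=9, h=5) → closed; open now [(0,2) g=2 f=9, (1,2) g=3 f=9, (2,3) g=5 f=11, (3,2) g=5 f=9]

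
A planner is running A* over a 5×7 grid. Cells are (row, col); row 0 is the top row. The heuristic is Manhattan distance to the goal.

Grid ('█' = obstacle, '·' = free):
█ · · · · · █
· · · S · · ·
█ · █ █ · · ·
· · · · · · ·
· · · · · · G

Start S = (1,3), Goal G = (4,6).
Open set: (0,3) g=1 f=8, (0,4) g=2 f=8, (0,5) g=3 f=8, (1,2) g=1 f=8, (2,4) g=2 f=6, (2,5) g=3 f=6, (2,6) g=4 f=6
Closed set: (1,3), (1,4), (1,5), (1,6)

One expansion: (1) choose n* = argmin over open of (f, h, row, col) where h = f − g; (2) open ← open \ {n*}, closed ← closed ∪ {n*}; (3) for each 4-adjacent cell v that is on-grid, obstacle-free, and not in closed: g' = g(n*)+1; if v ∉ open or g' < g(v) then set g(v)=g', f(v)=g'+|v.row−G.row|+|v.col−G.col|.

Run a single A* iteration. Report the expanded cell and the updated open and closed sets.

expanded=(2,6); open=[(0,3) g=1 f=8, (0,4) g=2 f=8, (0,5) g=3 f=8, (1,2) g=1 f=8, (2,4) g=2 f=6, (2,5) g=3 f=6, (3,6) g=5 f=6]; closed=[(1,3), (1,4), (1,5), (1,6), (2,6)]

step 1: expand (2,6) (f=6, h=2) → closed; open now [(0,3) g=1 f=8, (0,4) g=2 f=8, (0,5) g=3 f=8, (1,2) g=1 f=8, (2,4) g=2 f=6, (2,5) g=3 f=6, (3,6) g=5 f=6]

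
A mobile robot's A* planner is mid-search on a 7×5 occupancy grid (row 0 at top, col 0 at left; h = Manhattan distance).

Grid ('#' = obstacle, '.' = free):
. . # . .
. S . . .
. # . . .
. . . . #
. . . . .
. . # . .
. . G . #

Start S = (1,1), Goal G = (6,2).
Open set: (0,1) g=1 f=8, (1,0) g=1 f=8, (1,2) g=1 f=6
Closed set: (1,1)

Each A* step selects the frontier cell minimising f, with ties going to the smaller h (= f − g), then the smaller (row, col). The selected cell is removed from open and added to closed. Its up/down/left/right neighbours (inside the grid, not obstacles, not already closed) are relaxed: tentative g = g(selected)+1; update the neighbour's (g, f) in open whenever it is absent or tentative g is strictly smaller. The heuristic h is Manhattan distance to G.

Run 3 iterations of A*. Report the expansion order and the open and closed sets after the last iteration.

order=[(1,2) → (2,2) → (3,2)]; open=[(0,1) g=1 f=8, (1,0) g=1 f=8, (1,3) g=2 f=8, (2,3) g=3 f=8, (3,1) g=4 f=8, (3,3) g=4 f=8, (4,2) g=4 f=6]; closed=[(1,1), (1,2), (2,2), (3,2)]

step 1: expand (1,2) (f=6, h=5) → closed; open now [(0,1) g=1 f=8, (1,0) g=1 f=8, (1,3) g=2 f=8, (2,2) g=2 f=6]
step 2: expand (2,2) (f=6, h=4) → closed; open now [(0,1) g=1 f=8, (1,0) g=1 f=8, (1,3) g=2 f=8, (2,3) g=3 f=8, (3,2) g=3 f=6]
step 3: expand (3,2) (f=6, h=3) → closed; open now [(0,1) g=1 f=8, (1,0) g=1 f=8, (1,3) g=2 f=8, (2,3) g=3 f=8, (3,1) g=4 f=8, (3,3) g=4 f=8, (4,2) g=4 f=6]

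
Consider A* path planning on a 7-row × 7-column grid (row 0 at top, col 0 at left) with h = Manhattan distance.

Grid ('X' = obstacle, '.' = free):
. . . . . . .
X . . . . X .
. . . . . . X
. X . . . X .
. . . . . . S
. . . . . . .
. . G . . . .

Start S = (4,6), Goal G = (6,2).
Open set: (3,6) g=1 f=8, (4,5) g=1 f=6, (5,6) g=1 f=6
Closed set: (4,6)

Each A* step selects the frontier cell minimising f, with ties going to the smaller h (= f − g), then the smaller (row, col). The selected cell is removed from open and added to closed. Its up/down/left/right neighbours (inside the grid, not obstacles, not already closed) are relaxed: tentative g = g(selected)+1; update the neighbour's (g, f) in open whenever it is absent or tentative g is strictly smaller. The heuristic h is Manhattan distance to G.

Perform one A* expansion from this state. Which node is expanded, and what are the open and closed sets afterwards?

step 1: expand (4,5) (f=6, h=5) → closed; open now [(3,6) g=1 f=8, (4,4) g=2 f=6, (5,5) g=2 f=6, (5,6) g=1 f=6]

expanded=(4,5); open=[(3,6) g=1 f=8, (4,4) g=2 f=6, (5,5) g=2 f=6, (5,6) g=1 f=6]; closed=[(4,5), (4,6)]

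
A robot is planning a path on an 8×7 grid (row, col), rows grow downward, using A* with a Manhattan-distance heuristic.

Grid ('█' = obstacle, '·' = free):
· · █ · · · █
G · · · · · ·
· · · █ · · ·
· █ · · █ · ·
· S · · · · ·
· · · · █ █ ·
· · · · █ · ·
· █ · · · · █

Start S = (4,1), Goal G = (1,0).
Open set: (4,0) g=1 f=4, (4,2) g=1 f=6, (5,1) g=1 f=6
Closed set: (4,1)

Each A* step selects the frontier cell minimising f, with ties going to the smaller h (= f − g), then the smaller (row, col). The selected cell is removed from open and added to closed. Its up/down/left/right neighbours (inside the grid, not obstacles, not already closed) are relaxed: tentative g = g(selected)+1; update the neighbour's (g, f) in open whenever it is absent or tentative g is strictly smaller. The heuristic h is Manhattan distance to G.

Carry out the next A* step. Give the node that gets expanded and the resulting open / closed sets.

expanded=(4,0); open=[(3,0) g=2 f=4, (4,2) g=1 f=6, (5,0) g=2 f=6, (5,1) g=1 f=6]; closed=[(4,0), (4,1)]

step 1: expand (4,0) (f=4, h=3) → closed; open now [(3,0) g=2 f=4, (4,2) g=1 f=6, (5,0) g=2 f=6, (5,1) g=1 f=6]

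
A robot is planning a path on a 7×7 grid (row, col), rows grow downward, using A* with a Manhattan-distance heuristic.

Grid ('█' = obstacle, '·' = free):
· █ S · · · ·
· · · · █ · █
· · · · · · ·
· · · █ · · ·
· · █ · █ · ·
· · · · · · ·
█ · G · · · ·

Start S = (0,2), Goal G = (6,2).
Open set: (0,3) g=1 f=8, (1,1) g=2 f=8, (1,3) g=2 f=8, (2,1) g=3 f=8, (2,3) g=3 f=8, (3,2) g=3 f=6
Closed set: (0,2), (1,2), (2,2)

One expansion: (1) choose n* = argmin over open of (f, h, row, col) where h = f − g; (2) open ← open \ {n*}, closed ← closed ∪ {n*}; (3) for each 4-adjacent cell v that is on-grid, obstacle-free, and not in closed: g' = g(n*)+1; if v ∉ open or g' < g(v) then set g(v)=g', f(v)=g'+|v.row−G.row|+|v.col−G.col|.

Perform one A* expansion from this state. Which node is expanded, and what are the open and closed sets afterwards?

step 1: expand (3,2) (f=6, h=3) → closed; open now [(0,3) g=1 f=8, (1,1) g=2 f=8, (1,3) g=2 f=8, (2,1) g=3 f=8, (2,3) g=3 f=8, (3,1) g=4 f=8]

expanded=(3,2); open=[(0,3) g=1 f=8, (1,1) g=2 f=8, (1,3) g=2 f=8, (2,1) g=3 f=8, (2,3) g=3 f=8, (3,1) g=4 f=8]; closed=[(0,2), (1,2), (2,2), (3,2)]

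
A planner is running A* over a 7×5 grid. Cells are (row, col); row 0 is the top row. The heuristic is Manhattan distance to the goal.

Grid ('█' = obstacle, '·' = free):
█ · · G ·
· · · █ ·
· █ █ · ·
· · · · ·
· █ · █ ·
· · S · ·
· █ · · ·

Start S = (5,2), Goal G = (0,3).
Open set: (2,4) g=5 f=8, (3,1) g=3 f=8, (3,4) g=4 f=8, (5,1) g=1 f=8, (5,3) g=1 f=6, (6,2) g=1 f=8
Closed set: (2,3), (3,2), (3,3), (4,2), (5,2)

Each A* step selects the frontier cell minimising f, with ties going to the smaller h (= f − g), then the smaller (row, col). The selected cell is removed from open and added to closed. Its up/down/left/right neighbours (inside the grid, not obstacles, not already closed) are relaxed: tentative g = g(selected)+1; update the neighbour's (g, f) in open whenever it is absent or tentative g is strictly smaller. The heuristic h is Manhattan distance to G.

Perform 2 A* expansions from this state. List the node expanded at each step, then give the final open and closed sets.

step 1: expand (5,3) (f=6, h=5) → closed; open now [(2,4) g=5 f=8, (3,1) g=3 f=8, (3,4) g=4 f=8, (5,1) g=1 f=8, (5,4) g=2 f=8, (6,2) g=1 f=8, (6,3) g=2 f=8]
step 2: expand (2,4) (f=8, h=3) → closed; open now [(1,4) g=6 f=8, (3,1) g=3 f=8, (3,4) g=4 f=8, (5,1) g=1 f=8, (5,4) g=2 f=8, (6,2) g=1 f=8, (6,3) g=2 f=8]

order=[(5,3) → (2,4)]; open=[(1,4) g=6 f=8, (3,1) g=3 f=8, (3,4) g=4 f=8, (5,1) g=1 f=8, (5,4) g=2 f=8, (6,2) g=1 f=8, (6,3) g=2 f=8]; closed=[(2,3), (2,4), (3,2), (3,3), (4,2), (5,2), (5,3)]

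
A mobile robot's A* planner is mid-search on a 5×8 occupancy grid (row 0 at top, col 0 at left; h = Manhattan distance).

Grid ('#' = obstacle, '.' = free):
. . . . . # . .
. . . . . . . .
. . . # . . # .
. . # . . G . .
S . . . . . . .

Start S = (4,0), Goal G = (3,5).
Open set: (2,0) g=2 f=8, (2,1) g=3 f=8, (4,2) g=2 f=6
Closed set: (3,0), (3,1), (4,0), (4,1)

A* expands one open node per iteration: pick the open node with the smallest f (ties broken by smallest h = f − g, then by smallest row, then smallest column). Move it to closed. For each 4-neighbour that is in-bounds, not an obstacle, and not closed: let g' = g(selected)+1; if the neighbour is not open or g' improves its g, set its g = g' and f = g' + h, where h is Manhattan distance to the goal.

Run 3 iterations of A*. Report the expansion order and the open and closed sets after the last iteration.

step 1: expand (4,2) (f=6, h=4) → closed; open now [(2,0) g=2 f=8, (2,1) g=3 f=8, (4,3) g=3 f=6]
step 2: expand (4,3) (f=6, h=3) → closed; open now [(2,0) g=2 f=8, (2,1) g=3 f=8, (3,3) g=4 f=6, (4,4) g=4 f=6]
step 3: expand (3,3) (f=6, h=2) → closed; open now [(2,0) g=2 f=8, (2,1) g=3 f=8, (3,4) g=5 f=6, (4,4) g=4 f=6]

order=[(4,2) → (4,3) → (3,3)]; open=[(2,0) g=2 f=8, (2,1) g=3 f=8, (3,4) g=5 f=6, (4,4) g=4 f=6]; closed=[(3,0), (3,1), (3,3), (4,0), (4,1), (4,2), (4,3)]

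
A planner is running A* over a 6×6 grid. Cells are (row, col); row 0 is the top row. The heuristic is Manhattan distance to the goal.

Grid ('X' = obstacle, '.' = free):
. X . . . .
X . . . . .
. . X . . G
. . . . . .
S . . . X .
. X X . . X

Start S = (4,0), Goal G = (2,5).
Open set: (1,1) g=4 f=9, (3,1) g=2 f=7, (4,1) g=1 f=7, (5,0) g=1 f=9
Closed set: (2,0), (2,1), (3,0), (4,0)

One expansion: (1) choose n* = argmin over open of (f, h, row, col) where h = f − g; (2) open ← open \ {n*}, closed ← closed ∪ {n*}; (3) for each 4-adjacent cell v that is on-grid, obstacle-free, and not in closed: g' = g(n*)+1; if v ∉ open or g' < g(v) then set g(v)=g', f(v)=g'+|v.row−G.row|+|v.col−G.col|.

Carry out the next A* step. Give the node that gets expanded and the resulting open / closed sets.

step 1: expand (3,1) (f=7, h=5) → closed; open now [(1,1) g=4 f=9, (3,2) g=3 f=7, (4,1) g=1 f=7, (5,0) g=1 f=9]

expanded=(3,1); open=[(1,1) g=4 f=9, (3,2) g=3 f=7, (4,1) g=1 f=7, (5,0) g=1 f=9]; closed=[(2,0), (2,1), (3,0), (3,1), (4,0)]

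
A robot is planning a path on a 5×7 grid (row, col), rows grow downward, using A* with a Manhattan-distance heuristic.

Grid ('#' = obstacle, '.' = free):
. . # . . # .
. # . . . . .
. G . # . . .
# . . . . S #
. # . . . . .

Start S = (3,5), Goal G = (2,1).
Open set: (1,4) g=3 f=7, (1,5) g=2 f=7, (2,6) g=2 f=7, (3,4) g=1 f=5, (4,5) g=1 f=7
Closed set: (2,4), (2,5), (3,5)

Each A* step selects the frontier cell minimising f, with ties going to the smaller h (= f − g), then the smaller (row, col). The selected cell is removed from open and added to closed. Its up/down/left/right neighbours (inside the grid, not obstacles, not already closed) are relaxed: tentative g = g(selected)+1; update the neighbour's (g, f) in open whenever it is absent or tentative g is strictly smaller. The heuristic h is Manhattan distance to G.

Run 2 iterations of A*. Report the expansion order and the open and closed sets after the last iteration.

step 1: expand (3,4) (f=5, h=4) → closed; open now [(1,4) g=3 f=7, (1,5) g=2 f=7, (2,6) g=2 f=7, (3,3) g=2 f=5, (4,4) g=2 f=7, (4,5) g=1 f=7]
step 2: expand (3,3) (f=5, h=3) → closed; open now [(1,4) g=3 f=7, (1,5) g=2 f=7, (2,6) g=2 f=7, (3,2) g=3 f=5, (4,3) g=3 f=7, (4,4) g=2 f=7, (4,5) g=1 f=7]

order=[(3,4) → (3,3)]; open=[(1,4) g=3 f=7, (1,5) g=2 f=7, (2,6) g=2 f=7, (3,2) g=3 f=5, (4,3) g=3 f=7, (4,4) g=2 f=7, (4,5) g=1 f=7]; closed=[(2,4), (2,5), (3,3), (3,4), (3,5)]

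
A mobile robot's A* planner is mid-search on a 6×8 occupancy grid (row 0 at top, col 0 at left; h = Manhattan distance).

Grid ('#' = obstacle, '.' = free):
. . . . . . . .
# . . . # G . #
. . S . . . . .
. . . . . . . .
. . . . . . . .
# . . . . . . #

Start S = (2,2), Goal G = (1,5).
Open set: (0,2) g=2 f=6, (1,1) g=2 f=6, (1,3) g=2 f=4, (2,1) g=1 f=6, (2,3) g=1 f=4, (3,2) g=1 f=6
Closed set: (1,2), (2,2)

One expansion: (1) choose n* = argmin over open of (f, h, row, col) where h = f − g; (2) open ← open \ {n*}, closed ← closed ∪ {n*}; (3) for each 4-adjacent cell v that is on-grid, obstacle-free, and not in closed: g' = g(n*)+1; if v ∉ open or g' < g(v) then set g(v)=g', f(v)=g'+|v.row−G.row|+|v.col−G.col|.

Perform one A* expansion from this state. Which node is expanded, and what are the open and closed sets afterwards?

step 1: expand (1,3) (f=4, h=2) → closed; open now [(0,2) g=2 f=6, (0,3) g=3 f=6, (1,1) g=2 f=6, (2,1) g=1 f=6, (2,3) g=1 f=4, (3,2) g=1 f=6]

expanded=(1,3); open=[(0,2) g=2 f=6, (0,3) g=3 f=6, (1,1) g=2 f=6, (2,1) g=1 f=6, (2,3) g=1 f=4, (3,2) g=1 f=6]; closed=[(1,2), (1,3), (2,2)]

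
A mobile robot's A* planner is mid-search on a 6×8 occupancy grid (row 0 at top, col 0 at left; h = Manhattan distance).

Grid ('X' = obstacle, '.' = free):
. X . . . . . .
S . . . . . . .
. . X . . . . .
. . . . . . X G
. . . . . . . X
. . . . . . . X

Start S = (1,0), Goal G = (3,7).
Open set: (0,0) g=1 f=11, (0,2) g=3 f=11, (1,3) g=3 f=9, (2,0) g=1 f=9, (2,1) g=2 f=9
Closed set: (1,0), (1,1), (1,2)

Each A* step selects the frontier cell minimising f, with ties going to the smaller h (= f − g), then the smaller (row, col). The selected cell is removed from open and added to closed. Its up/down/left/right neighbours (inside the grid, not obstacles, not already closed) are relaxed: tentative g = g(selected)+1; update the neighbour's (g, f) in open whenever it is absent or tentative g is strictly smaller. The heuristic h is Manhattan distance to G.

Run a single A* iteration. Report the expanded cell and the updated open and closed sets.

step 1: expand (1,3) (f=9, h=6) → closed; open now [(0,0) g=1 f=11, (0,2) g=3 f=11, (0,3) g=4 f=11, (1,4) g=4 f=9, (2,0) g=1 f=9, (2,1) g=2 f=9, (2,3) g=4 f=9]

expanded=(1,3); open=[(0,0) g=1 f=11, (0,2) g=3 f=11, (0,3) g=4 f=11, (1,4) g=4 f=9, (2,0) g=1 f=9, (2,1) g=2 f=9, (2,3) g=4 f=9]; closed=[(1,0), (1,1), (1,2), (1,3)]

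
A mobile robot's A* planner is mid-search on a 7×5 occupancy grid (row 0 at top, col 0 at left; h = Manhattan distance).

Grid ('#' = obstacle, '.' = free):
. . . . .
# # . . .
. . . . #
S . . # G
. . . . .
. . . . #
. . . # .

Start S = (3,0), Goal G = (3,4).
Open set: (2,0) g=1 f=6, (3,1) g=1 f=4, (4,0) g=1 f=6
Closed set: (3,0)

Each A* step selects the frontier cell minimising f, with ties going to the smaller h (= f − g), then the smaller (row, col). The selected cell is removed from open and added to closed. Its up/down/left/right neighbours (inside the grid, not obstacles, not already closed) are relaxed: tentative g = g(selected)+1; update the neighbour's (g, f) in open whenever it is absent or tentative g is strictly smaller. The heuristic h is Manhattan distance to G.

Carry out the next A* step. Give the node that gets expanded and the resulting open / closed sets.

expanded=(3,1); open=[(2,0) g=1 f=6, (2,1) g=2 f=6, (3,2) g=2 f=4, (4,0) g=1 f=6, (4,1) g=2 f=6]; closed=[(3,0), (3,1)]

step 1: expand (3,1) (f=4, h=3) → closed; open now [(2,0) g=1 f=6, (2,1) g=2 f=6, (3,2) g=2 f=4, (4,0) g=1 f=6, (4,1) g=2 f=6]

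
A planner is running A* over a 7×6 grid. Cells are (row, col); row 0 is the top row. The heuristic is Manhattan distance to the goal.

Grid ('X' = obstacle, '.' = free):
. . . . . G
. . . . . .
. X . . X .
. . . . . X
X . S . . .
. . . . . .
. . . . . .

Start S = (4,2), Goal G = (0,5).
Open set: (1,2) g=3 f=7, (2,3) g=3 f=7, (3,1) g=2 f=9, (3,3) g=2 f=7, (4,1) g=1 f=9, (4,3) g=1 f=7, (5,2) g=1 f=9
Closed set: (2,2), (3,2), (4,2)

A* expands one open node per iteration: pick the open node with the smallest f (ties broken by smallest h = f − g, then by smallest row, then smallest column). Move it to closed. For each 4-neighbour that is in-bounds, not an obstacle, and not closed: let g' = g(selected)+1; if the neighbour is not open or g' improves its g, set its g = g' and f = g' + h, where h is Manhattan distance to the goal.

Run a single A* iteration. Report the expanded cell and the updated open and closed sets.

expanded=(1,2); open=[(0,2) g=4 f=7, (1,1) g=4 f=9, (1,3) g=4 f=7, (2,3) g=3 f=7, (3,1) g=2 f=9, (3,3) g=2 f=7, (4,1) g=1 f=9, (4,3) g=1 f=7, (5,2) g=1 f=9]; closed=[(1,2), (2,2), (3,2), (4,2)]

step 1: expand (1,2) (f=7, h=4) → closed; open now [(0,2) g=4 f=7, (1,1) g=4 f=9, (1,3) g=4 f=7, (2,3) g=3 f=7, (3,1) g=2 f=9, (3,3) g=2 f=7, (4,1) g=1 f=9, (4,3) g=1 f=7, (5,2) g=1 f=9]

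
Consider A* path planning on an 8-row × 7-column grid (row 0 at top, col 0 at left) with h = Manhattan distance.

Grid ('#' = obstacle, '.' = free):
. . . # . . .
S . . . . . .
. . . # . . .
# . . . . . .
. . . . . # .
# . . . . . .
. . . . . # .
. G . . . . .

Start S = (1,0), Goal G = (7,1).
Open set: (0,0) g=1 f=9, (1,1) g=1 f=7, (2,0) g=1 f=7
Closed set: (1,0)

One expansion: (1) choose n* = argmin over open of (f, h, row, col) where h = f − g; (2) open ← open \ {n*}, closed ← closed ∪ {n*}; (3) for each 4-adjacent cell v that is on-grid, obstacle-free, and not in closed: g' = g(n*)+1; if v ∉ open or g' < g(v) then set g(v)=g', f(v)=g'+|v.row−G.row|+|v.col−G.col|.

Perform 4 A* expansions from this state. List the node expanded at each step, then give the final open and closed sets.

order=[(1,1) → (2,1) → (3,1) → (4,1)]; open=[(0,0) g=1 f=9, (0,1) g=2 f=9, (1,2) g=2 f=9, (2,0) g=1 f=7, (2,2) g=3 f=9, (3,2) g=4 f=9, (4,0) g=5 f=9, (4,2) g=5 f=9, (5,1) g=5 f=7]; closed=[(1,0), (1,1), (2,1), (3,1), (4,1)]

step 1: expand (1,1) (f=7, h=6) → closed; open now [(0,0) g=1 f=9, (0,1) g=2 f=9, (1,2) g=2 f=9, (2,0) g=1 f=7, (2,1) g=2 f=7]
step 2: expand (2,1) (f=7, h=5) → closed; open now [(0,0) g=1 f=9, (0,1) g=2 f=9, (1,2) g=2 f=9, (2,0) g=1 f=7, (2,2) g=3 f=9, (3,1) g=3 f=7]
step 3: expand (3,1) (f=7, h=4) → closed; open now [(0,0) g=1 f=9, (0,1) g=2 f=9, (1,2) g=2 f=9, (2,0) g=1 f=7, (2,2) g=3 f=9, (3,2) g=4 f=9, (4,1) g=4 f=7]
step 4: expand (4,1) (f=7, h=3) → closed; open now [(0,0) g=1 f=9, (0,1) g=2 f=9, (1,2) g=2 f=9, (2,0) g=1 f=7, (2,2) g=3 f=9, (3,2) g=4 f=9, (4,0) g=5 f=9, (4,2) g=5 f=9, (5,1) g=5 f=7]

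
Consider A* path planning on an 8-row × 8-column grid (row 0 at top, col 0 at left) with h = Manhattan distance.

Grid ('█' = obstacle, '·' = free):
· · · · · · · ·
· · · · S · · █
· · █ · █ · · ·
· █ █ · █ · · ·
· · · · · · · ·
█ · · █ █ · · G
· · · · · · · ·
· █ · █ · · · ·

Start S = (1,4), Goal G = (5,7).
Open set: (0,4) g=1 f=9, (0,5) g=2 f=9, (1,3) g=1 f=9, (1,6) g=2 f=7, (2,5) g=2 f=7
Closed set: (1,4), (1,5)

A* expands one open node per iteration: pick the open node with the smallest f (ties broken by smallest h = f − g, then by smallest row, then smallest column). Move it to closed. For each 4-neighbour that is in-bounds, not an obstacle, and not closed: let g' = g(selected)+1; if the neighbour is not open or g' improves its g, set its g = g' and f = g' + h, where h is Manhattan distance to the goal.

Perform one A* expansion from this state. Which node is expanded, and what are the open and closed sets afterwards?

step 1: expand (1,6) (f=7, h=5) → closed; open now [(0,4) g=1 f=9, (0,5) g=2 f=9, (0,6) g=3 f=9, (1,3) g=1 f=9, (2,5) g=2 f=7, (2,6) g=3 f=7]

expanded=(1,6); open=[(0,4) g=1 f=9, (0,5) g=2 f=9, (0,6) g=3 f=9, (1,3) g=1 f=9, (2,5) g=2 f=7, (2,6) g=3 f=7]; closed=[(1,4), (1,5), (1,6)]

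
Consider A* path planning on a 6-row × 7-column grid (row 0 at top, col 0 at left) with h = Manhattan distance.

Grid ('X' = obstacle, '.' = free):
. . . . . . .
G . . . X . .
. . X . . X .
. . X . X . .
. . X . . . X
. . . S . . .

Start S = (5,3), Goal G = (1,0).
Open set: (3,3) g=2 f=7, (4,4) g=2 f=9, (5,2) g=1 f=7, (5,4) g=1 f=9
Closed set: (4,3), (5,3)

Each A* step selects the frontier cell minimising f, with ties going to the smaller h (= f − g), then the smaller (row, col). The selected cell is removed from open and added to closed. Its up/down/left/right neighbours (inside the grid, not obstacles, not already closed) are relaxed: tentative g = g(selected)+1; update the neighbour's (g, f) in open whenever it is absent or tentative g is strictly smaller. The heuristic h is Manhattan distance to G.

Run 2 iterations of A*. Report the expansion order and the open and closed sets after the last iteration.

step 1: expand (3,3) (f=7, h=5) → closed; open now [(2,3) g=3 f=7, (4,4) g=2 f=9, (5,2) g=1 f=7, (5,4) g=1 f=9]
step 2: expand (2,3) (f=7, h=4) → closed; open now [(1,3) g=4 f=7, (2,4) g=4 f=9, (4,4) g=2 f=9, (5,2) g=1 f=7, (5,4) g=1 f=9]

order=[(3,3) → (2,3)]; open=[(1,3) g=4 f=7, (2,4) g=4 f=9, (4,4) g=2 f=9, (5,2) g=1 f=7, (5,4) g=1 f=9]; closed=[(2,3), (3,3), (4,3), (5,3)]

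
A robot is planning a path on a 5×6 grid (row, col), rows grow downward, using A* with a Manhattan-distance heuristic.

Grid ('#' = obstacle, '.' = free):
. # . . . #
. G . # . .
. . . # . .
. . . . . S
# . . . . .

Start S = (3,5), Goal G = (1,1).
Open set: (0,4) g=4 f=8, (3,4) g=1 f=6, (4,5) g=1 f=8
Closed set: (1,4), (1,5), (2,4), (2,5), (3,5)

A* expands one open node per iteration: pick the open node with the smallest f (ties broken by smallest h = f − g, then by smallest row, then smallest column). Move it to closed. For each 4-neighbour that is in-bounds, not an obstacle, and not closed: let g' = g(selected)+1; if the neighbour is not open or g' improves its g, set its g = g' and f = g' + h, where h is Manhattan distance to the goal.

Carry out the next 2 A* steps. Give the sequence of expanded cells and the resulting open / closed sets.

step 1: expand (3,4) (f=6, h=5) → closed; open now [(0,4) g=4 f=8, (3,3) g=2 f=6, (4,4) g=2 f=8, (4,5) g=1 f=8]
step 2: expand (3,3) (f=6, h=4) → closed; open now [(0,4) g=4 f=8, (3,2) g=3 f=6, (4,3) g=3 f=8, (4,4) g=2 f=8, (4,5) g=1 f=8]

order=[(3,4) → (3,3)]; open=[(0,4) g=4 f=8, (3,2) g=3 f=6, (4,3) g=3 f=8, (4,4) g=2 f=8, (4,5) g=1 f=8]; closed=[(1,4), (1,5), (2,4), (2,5), (3,3), (3,4), (3,5)]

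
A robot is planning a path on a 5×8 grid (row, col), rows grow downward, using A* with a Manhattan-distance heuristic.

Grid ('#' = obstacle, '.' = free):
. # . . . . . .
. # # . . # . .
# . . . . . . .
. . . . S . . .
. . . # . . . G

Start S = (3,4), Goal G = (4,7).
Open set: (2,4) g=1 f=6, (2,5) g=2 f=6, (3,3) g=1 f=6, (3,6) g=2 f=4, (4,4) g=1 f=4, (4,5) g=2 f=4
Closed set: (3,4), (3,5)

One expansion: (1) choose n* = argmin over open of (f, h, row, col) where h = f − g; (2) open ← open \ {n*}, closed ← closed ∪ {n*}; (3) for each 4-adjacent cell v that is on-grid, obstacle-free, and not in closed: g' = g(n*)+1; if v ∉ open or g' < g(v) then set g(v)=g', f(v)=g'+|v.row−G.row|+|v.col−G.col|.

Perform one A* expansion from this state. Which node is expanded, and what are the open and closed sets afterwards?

step 1: expand (3,6) (f=4, h=2) → closed; open now [(2,4) g=1 f=6, (2,5) g=2 f=6, (2,6) g=3 f=6, (3,3) g=1 f=6, (3,7) g=3 f=4, (4,4) g=1 f=4, (4,5) g=2 f=4, (4,6) g=3 f=4]

expanded=(3,6); open=[(2,4) g=1 f=6, (2,5) g=2 f=6, (2,6) g=3 f=6, (3,3) g=1 f=6, (3,7) g=3 f=4, (4,4) g=1 f=4, (4,5) g=2 f=4, (4,6) g=3 f=4]; closed=[(3,4), (3,5), (3,6)]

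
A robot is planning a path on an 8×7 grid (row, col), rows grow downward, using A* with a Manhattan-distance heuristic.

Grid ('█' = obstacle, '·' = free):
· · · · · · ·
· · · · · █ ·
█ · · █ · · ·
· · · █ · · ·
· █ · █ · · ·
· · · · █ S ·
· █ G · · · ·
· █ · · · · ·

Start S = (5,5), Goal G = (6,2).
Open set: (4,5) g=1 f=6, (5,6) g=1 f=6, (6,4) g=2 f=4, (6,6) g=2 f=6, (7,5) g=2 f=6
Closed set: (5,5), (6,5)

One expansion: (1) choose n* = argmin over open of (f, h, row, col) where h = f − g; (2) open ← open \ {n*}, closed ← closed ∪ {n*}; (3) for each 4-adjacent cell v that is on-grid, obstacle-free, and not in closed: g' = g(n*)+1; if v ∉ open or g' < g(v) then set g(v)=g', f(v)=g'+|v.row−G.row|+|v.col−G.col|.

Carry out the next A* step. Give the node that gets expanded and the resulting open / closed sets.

expanded=(6,4); open=[(4,5) g=1 f=6, (5,6) g=1 f=6, (6,3) g=3 f=4, (6,6) g=2 f=6, (7,4) g=3 f=6, (7,5) g=2 f=6]; closed=[(5,5), (6,4), (6,5)]

step 1: expand (6,4) (f=4, h=2) → closed; open now [(4,5) g=1 f=6, (5,6) g=1 f=6, (6,3) g=3 f=4, (6,6) g=2 f=6, (7,4) g=3 f=6, (7,5) g=2 f=6]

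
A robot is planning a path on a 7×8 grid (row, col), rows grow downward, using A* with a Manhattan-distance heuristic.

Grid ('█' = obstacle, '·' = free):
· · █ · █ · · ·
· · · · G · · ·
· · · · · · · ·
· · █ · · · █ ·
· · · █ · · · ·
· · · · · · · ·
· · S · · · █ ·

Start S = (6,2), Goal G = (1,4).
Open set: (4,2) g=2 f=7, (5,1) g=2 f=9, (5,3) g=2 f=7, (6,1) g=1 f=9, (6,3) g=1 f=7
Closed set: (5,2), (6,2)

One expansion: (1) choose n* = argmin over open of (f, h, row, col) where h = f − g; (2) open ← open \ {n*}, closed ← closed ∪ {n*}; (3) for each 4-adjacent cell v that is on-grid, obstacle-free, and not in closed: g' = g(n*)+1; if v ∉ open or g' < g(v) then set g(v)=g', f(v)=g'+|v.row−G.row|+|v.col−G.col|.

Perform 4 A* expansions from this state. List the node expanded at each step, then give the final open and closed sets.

order=[(4,2) → (5,3) → (5,4) → (4,4)]; open=[(3,4) g=5 f=7, (4,1) g=3 f=9, (4,5) g=5 f=9, (5,1) g=2 f=9, (5,5) g=4 f=9, (6,1) g=1 f=9, (6,3) g=1 f=7, (6,4) g=4 f=9]; closed=[(4,2), (4,4), (5,2), (5,3), (5,4), (6,2)]

step 1: expand (4,2) (f=7, h=5) → closed; open now [(4,1) g=3 f=9, (5,1) g=2 f=9, (5,3) g=2 f=7, (6,1) g=1 f=9, (6,3) g=1 f=7]
step 2: expand (5,3) (f=7, h=5) → closed; open now [(4,1) g=3 f=9, (5,1) g=2 f=9, (5,4) g=3 f=7, (6,1) g=1 f=9, (6,3) g=1 f=7]
step 3: expand (5,4) (f=7, h=4) → closed; open now [(4,1) g=3 f=9, (4,4) g=4 f=7, (5,1) g=2 f=9, (5,5) g=4 f=9, (6,1) g=1 f=9, (6,3) g=1 f=7, (6,4) g=4 f=9]
step 4: expand (4,4) (f=7, h=3) → closed; open now [(3,4) g=5 f=7, (4,1) g=3 f=9, (4,5) g=5 f=9, (5,1) g=2 f=9, (5,5) g=4 f=9, (6,1) g=1 f=9, (6,3) g=1 f=7, (6,4) g=4 f=9]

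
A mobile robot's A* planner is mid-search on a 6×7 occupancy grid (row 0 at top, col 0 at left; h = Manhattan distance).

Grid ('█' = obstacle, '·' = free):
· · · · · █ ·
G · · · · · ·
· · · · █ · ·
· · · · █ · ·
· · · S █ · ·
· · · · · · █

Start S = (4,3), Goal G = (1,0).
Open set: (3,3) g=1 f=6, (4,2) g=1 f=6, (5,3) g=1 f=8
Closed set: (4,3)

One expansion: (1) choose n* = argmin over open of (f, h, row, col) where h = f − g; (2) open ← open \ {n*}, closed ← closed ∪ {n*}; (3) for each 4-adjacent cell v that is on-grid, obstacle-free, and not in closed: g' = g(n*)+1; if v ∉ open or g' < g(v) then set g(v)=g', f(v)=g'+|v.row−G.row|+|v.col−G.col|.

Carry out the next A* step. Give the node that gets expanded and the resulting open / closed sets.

expanded=(3,3); open=[(2,3) g=2 f=6, (3,2) g=2 f=6, (4,2) g=1 f=6, (5,3) g=1 f=8]; closed=[(3,3), (4,3)]

step 1: expand (3,3) (f=6, h=5) → closed; open now [(2,3) g=2 f=6, (3,2) g=2 f=6, (4,2) g=1 f=6, (5,3) g=1 f=8]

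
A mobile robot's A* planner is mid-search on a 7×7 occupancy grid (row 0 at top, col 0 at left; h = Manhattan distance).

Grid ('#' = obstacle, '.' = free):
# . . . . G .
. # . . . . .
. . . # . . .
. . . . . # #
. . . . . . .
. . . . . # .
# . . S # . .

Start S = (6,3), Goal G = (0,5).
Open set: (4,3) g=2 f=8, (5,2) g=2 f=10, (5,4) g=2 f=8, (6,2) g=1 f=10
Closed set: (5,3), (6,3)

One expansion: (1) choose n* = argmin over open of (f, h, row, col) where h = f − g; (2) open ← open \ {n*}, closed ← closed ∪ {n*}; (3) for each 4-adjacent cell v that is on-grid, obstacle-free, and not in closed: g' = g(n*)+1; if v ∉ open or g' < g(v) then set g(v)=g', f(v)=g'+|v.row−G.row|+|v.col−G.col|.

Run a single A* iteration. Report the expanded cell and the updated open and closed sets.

step 1: expand (4,3) (f=8, h=6) → closed; open now [(3,3) g=3 f=8, (4,2) g=3 f=10, (4,4) g=3 f=8, (5,2) g=2 f=10, (5,4) g=2 f=8, (6,2) g=1 f=10]

expanded=(4,3); open=[(3,3) g=3 f=8, (4,2) g=3 f=10, (4,4) g=3 f=8, (5,2) g=2 f=10, (5,4) g=2 f=8, (6,2) g=1 f=10]; closed=[(4,3), (5,3), (6,3)]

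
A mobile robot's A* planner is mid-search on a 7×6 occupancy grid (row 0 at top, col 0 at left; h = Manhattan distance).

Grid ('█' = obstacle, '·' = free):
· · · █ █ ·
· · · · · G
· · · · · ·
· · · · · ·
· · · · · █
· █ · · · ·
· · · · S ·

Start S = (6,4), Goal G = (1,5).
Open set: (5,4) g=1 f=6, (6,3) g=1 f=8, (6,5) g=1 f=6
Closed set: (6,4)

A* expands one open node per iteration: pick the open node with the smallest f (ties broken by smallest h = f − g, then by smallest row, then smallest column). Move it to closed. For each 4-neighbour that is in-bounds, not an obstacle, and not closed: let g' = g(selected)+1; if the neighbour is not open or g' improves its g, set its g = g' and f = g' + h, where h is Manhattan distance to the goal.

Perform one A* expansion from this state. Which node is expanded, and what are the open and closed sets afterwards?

expanded=(5,4); open=[(4,4) g=2 f=6, (5,3) g=2 f=8, (5,5) g=2 f=6, (6,3) g=1 f=8, (6,5) g=1 f=6]; closed=[(5,4), (6,4)]

step 1: expand (5,4) (f=6, h=5) → closed; open now [(4,4) g=2 f=6, (5,3) g=2 f=8, (5,5) g=2 f=6, (6,3) g=1 f=8, (6,5) g=1 f=6]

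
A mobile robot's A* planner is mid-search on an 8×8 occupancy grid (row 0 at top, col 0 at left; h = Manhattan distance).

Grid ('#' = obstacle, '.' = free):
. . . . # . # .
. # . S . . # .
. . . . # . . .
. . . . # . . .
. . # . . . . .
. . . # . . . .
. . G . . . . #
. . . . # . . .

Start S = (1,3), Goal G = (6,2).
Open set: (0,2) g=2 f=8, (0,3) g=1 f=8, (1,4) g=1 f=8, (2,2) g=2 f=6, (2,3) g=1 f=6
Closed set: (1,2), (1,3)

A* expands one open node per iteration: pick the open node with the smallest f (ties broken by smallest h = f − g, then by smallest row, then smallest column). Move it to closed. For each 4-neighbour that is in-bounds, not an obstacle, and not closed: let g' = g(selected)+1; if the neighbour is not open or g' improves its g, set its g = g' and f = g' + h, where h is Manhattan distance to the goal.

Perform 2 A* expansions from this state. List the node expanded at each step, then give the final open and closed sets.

order=[(2,2) → (3,2)]; open=[(0,2) g=2 f=8, (0,3) g=1 f=8, (1,4) g=1 f=8, (2,1) g=3 f=8, (2,3) g=1 f=6, (3,1) g=4 f=8, (3,3) g=4 f=8]; closed=[(1,2), (1,3), (2,2), (3,2)]

step 1: expand (2,2) (f=6, h=4) → closed; open now [(0,2) g=2 f=8, (0,3) g=1 f=8, (1,4) g=1 f=8, (2,1) g=3 f=8, (2,3) g=1 f=6, (3,2) g=3 f=6]
step 2: expand (3,2) (f=6, h=3) → closed; open now [(0,2) g=2 f=8, (0,3) g=1 f=8, (1,4) g=1 f=8, (2,1) g=3 f=8, (2,3) g=1 f=6, (3,1) g=4 f=8, (3,3) g=4 f=8]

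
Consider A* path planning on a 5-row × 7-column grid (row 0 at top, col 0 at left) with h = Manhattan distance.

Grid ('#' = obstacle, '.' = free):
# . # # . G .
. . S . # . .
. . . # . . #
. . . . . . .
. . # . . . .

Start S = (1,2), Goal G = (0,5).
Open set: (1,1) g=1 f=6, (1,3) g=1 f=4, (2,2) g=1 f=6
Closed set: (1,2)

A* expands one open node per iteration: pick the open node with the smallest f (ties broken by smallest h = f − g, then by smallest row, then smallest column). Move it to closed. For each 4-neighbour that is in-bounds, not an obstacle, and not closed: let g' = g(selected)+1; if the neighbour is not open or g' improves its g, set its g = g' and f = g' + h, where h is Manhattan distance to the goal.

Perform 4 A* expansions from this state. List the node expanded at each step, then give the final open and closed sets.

order=[(1,3) → (1,1) → (0,1) → (2,2)]; open=[(1,0) g=2 f=8, (2,1) g=2 f=8, (3,2) g=2 f=8]; closed=[(0,1), (1,1), (1,2), (1,3), (2,2)]

step 1: expand (1,3) (f=4, h=3) → closed; open now [(1,1) g=1 f=6, (2,2) g=1 f=6]
step 2: expand (1,1) (f=6, h=5) → closed; open now [(0,1) g=2 f=6, (1,0) g=2 f=8, (2,1) g=2 f=8, (2,2) g=1 f=6]
step 3: expand (0,1) (f=6, h=4) → closed; open now [(1,0) g=2 f=8, (2,1) g=2 f=8, (2,2) g=1 f=6]
step 4: expand (2,2) (f=6, h=5) → closed; open now [(1,0) g=2 f=8, (2,1) g=2 f=8, (3,2) g=2 f=8]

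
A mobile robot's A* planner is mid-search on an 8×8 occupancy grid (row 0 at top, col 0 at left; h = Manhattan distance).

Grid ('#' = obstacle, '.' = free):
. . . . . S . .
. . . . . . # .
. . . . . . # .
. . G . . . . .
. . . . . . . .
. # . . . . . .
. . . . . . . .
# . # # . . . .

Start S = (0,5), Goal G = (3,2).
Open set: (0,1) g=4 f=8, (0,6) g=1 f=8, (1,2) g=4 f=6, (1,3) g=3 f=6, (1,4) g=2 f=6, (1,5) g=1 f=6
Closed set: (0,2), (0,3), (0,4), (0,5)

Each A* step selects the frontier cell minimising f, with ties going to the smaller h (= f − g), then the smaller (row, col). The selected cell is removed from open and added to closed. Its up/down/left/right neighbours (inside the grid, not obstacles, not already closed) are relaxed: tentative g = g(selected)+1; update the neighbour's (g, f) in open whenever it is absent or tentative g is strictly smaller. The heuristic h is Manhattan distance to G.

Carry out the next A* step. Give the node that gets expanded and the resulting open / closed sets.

step 1: expand (1,2) (f=6, h=2) → closed; open now [(0,1) g=4 f=8, (0,6) g=1 f=8, (1,1) g=5 f=8, (1,3) g=3 f=6, (1,4) g=2 f=6, (1,5) g=1 f=6, (2,2) g=5 f=6]

expanded=(1,2); open=[(0,1) g=4 f=8, (0,6) g=1 f=8, (1,1) g=5 f=8, (1,3) g=3 f=6, (1,4) g=2 f=6, (1,5) g=1 f=6, (2,2) g=5 f=6]; closed=[(0,2), (0,3), (0,4), (0,5), (1,2)]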